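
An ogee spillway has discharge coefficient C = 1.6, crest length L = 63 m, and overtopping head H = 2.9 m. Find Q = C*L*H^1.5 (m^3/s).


Q = 1.6 * 63 * 2.9^1.5 = 497.8030 m^3/s


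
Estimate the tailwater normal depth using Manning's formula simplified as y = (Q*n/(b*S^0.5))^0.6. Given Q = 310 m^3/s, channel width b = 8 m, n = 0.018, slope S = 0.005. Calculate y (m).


y = (310 * 0.018 / (8 * 0.005^0.5))^0.6 = 3.9485 m


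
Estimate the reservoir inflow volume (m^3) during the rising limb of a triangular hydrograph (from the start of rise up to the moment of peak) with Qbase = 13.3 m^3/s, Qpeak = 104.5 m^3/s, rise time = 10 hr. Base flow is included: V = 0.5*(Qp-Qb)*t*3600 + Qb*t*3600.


V = 0.5*(104.5 - 13.3)*10*3600 + 13.3*10*3600 = 2.1204e+06 m^3


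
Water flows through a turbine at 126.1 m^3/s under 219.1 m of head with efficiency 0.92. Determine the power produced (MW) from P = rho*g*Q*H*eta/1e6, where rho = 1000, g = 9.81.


P = 1000 * 9.81 * 126.1 * 219.1 * 0.92 / 1e6 = 249.3528 MW


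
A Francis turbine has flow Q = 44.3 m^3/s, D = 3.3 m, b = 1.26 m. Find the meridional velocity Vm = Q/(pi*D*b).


Vm = 44.3 / (pi * 3.3 * 1.26) = 3.3913 m/s


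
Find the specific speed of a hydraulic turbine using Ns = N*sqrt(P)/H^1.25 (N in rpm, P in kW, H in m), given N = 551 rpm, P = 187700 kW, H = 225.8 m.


Ns = 551 * 187700^0.5 / 225.8^1.25 = 272.7274


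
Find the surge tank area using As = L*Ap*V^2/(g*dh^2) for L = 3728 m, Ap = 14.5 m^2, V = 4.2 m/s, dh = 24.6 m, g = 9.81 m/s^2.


As = 3728 * 14.5 * 4.2^2 / (9.81 * 24.6^2) = 160.6213 m^2


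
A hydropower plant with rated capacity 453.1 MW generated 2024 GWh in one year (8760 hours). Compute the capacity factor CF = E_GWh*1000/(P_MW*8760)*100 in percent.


CF = 2024 * 1000 / (453.1 * 8760) * 100 = 50.9932 %


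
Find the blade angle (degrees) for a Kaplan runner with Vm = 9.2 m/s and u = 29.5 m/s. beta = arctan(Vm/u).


beta = arctan(9.2 / 29.5) = 17.3208 degrees


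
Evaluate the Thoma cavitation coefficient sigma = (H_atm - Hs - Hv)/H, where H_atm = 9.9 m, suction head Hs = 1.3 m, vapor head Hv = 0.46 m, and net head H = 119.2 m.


sigma = (9.9 - 1.3 - 0.46) / 119.2 = 0.0683


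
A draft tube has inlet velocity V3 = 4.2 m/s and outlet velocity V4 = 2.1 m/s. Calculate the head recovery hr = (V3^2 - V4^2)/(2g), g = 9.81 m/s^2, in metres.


hr = (4.2^2 - 2.1^2) / (2*9.81) = 0.6743 m


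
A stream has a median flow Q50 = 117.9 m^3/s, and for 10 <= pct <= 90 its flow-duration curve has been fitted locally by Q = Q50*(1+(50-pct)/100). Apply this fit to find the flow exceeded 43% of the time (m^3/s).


Q = 117.9 * (1 + (50 - 43)/100) = 126.1530 m^3/s


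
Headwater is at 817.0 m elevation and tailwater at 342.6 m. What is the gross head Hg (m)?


Hg = 817.0 - 342.6 = 474.4000 m


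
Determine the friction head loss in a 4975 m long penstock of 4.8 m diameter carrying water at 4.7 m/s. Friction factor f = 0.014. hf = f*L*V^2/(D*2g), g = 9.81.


hf = 0.014 * 4975 * 4.7^2 / (4.8 * 2 * 9.81) = 16.3372 m


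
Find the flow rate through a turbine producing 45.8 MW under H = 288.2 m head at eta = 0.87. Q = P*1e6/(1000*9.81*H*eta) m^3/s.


Q = 45.8 * 1e6 / (1000 * 9.81 * 288.2 * 0.87) = 18.6202 m^3/s


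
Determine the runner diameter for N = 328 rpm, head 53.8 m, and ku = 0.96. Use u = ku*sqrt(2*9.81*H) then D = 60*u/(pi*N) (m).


u = 0.96 * sqrt(2*9.81*53.8) = 31.1897 m/s
D = 60 * 31.1897 / (pi * 328) = 1.8161 m


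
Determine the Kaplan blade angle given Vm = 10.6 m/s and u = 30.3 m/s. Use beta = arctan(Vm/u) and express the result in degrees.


beta = arctan(10.6 / 30.3) = 19.2816 degrees


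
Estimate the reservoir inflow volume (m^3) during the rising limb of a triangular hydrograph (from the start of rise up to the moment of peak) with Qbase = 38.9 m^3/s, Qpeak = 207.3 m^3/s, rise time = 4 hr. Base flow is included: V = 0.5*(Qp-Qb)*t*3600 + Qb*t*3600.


V = 0.5*(207.3 - 38.9)*4*3600 + 38.9*4*3600 = 1.7726e+06 m^3


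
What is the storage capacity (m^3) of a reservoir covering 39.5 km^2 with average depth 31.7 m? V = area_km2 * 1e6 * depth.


V = 39.5 * 1e6 * 31.7 = 1.2522e+09 m^3


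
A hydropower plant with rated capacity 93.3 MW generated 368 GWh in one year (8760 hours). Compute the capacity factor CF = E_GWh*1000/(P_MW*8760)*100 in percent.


CF = 368 * 1000 / (93.3 * 8760) * 100 = 45.0259 %


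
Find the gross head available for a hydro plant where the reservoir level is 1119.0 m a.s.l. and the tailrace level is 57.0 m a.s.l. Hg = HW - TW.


Hg = 1119.0 - 57.0 = 1062.0000 m


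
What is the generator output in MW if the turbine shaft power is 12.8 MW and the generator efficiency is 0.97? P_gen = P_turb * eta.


P_gen = 12.8 * 0.97 = 12.4160 MW


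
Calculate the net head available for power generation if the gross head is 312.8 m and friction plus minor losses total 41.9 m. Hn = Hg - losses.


Hn = 312.8 - 41.9 = 270.9000 m


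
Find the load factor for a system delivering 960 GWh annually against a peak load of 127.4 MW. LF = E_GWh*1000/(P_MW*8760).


LF = 960 * 1000 / (127.4 * 8760) = 0.8602


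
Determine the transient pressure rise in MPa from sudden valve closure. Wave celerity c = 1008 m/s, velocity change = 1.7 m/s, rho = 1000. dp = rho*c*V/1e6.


dp = 1000 * 1008 * 1.7 / 1e6 = 1.7136 MPa


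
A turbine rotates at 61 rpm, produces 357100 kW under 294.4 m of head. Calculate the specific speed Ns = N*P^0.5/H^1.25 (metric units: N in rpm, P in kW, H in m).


Ns = 61 * 357100^0.5 / 294.4^1.25 = 29.8918


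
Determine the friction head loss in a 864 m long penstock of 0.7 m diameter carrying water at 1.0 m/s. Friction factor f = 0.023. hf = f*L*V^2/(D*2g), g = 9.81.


hf = 0.023 * 864 * 1.0^2 / (0.7 * 2 * 9.81) = 1.4469 m


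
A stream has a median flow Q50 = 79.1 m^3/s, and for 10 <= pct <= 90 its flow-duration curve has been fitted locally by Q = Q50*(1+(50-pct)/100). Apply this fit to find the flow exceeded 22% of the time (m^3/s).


Q = 79.1 * (1 + (50 - 22)/100) = 101.2480 m^3/s


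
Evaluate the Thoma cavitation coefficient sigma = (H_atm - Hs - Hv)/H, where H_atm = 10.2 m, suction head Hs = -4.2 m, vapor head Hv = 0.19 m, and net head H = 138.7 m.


sigma = (10.2 - (-4.2) - 0.19) / 138.7 = 0.1025


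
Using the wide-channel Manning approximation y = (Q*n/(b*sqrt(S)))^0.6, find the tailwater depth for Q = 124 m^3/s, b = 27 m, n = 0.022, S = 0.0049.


y = (124 * 0.022 / (27 * 0.0049^0.5))^0.6 = 1.2463 m


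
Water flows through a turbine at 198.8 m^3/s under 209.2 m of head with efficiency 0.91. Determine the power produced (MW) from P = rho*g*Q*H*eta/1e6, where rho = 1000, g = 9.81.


P = 1000 * 9.81 * 198.8 * 209.2 * 0.91 / 1e6 = 371.2688 MW


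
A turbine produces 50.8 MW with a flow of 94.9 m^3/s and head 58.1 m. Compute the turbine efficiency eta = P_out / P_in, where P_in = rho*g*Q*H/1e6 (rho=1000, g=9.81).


P_in = 1000 * 9.81 * 94.9 * 58.1 / 1e6 = 54.0893 MW
eta = 50.8 / 54.0893 = 0.9392


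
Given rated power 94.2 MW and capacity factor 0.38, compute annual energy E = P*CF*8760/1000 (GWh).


E = 94.2 * 0.38 * 8760 / 1000 = 313.5730 GWh


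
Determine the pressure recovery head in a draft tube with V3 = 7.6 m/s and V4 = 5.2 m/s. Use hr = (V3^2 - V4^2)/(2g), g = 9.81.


hr = (7.6^2 - 5.2^2) / (2*9.81) = 1.5657 m


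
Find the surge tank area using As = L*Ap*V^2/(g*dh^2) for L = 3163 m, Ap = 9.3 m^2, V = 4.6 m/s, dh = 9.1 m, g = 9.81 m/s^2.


As = 3163 * 9.3 * 4.6^2 / (9.81 * 9.1^2) = 766.2068 m^2


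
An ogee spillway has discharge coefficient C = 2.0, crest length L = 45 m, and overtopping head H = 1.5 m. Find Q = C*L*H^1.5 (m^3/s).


Q = 2.0 * 45 * 1.5^1.5 = 165.3406 m^3/s


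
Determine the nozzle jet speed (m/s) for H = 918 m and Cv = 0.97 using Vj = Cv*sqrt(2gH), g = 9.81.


Vj = 0.97 * sqrt(2*9.81*918) = 130.1795 m/s


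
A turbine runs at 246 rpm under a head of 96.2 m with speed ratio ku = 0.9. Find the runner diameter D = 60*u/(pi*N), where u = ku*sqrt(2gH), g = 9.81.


u = 0.9 * sqrt(2*9.81*96.2) = 39.1003 m/s
D = 60 * 39.1003 / (pi * 246) = 3.0356 m


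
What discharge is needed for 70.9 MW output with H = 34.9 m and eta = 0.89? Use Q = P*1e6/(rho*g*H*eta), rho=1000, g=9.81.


Q = 70.9 * 1e6 / (1000 * 9.81 * 34.9 * 0.89) = 232.6815 m^3/s


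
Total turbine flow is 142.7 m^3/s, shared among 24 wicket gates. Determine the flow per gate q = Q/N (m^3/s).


q = 142.7 / 24 = 5.9458 m^3/s


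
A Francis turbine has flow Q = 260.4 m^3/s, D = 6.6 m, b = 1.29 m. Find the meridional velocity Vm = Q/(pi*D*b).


Vm = 260.4 / (pi * 6.6 * 1.29) = 9.7355 m/s


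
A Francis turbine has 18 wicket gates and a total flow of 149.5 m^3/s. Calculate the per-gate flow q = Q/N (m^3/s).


q = 149.5 / 18 = 8.3056 m^3/s


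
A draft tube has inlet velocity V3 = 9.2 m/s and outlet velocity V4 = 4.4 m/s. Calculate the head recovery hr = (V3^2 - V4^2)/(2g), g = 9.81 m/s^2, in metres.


hr = (9.2^2 - 4.4^2) / (2*9.81) = 3.3272 m


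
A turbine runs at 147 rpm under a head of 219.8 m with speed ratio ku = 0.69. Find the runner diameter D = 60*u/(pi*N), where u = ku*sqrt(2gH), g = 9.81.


u = 0.69 * sqrt(2*9.81*219.8) = 45.3119 m/s
D = 60 * 45.3119 / (pi * 147) = 5.8870 m


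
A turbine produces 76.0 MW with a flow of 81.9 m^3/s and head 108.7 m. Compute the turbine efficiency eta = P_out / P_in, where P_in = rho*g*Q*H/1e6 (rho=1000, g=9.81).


P_in = 1000 * 9.81 * 81.9 * 108.7 / 1e6 = 87.3338 MW
eta = 76.0 / 87.3338 = 0.8702


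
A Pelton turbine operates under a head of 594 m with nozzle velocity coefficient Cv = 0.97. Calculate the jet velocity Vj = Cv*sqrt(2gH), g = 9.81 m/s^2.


Vj = 0.97 * sqrt(2*9.81*594) = 104.7163 m/s


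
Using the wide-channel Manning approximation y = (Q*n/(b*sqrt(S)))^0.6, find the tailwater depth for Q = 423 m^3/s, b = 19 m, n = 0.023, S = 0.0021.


y = (423 * 0.023 / (19 * 0.0021^0.5))^0.6 = 4.2552 m


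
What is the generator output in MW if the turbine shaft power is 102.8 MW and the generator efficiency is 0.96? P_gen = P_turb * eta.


P_gen = 102.8 * 0.96 = 98.6880 MW


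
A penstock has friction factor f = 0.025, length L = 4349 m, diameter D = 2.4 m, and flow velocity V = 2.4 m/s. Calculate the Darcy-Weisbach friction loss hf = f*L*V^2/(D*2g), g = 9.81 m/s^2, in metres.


hf = 0.025 * 4349 * 2.4^2 / (2.4 * 2 * 9.81) = 13.2997 m


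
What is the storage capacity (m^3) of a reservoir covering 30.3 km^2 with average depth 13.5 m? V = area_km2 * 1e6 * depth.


V = 30.3 * 1e6 * 13.5 = 4.0905e+08 m^3


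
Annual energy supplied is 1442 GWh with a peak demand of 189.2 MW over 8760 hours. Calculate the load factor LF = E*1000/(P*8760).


LF = 1442 * 1000 / (189.2 * 8760) = 0.8700


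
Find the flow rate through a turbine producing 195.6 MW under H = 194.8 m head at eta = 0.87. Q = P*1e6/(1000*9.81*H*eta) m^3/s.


Q = 195.6 * 1e6 / (1000 * 9.81 * 194.8 * 0.87) = 117.6499 m^3/s


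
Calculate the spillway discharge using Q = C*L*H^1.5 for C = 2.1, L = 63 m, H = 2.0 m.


Q = 2.1 * 63 * 2.0^1.5 = 374.2009 m^3/s


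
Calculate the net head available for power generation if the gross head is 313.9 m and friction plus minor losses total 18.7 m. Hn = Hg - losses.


Hn = 313.9 - 18.7 = 295.2000 m


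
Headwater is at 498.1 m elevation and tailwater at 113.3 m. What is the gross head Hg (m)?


Hg = 498.1 - 113.3 = 384.8000 m


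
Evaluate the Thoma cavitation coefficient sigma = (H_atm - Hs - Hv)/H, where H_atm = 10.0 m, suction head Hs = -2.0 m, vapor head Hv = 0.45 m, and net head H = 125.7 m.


sigma = (10.0 - (-2.0) - 0.45) / 125.7 = 0.0919


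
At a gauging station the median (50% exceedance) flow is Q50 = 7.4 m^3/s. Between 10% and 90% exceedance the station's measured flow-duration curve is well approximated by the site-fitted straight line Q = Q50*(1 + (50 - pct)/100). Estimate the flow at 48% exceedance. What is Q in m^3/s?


Q = 7.4 * (1 + (50 - 48)/100) = 7.5480 m^3/s


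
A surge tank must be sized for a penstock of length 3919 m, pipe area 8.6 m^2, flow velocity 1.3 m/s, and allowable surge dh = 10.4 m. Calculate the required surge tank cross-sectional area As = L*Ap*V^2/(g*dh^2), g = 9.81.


As = 3919 * 8.6 * 1.3^2 / (9.81 * 10.4^2) = 53.6815 m^2


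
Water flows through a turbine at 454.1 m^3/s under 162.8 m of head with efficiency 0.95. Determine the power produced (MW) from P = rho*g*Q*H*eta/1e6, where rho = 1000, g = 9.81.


P = 1000 * 9.81 * 454.1 * 162.8 * 0.95 / 1e6 = 688.9671 MW


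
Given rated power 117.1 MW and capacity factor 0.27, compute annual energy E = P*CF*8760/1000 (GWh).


E = 117.1 * 0.27 * 8760 / 1000 = 276.9649 GWh


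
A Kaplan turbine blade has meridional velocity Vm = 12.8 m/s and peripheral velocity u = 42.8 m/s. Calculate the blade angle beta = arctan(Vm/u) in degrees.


beta = arctan(12.8 / 42.8) = 16.6501 degrees


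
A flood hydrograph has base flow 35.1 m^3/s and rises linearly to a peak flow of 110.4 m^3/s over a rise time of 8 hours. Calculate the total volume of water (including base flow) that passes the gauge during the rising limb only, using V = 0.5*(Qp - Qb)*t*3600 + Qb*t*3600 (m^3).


V = 0.5*(110.4 - 35.1)*8*3600 + 35.1*8*3600 = 2.0952e+06 m^3


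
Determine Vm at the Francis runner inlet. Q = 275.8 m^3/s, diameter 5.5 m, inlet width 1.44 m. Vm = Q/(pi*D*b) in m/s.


Vm = 275.8 / (pi * 5.5 * 1.44) = 11.0846 m/s


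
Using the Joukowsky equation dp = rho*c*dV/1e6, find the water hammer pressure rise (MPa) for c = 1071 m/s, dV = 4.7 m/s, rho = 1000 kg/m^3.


dp = 1000 * 1071 * 4.7 / 1e6 = 5.0337 MPa


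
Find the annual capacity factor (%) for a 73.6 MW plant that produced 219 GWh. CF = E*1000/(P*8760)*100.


CF = 219 * 1000 / (73.6 * 8760) * 100 = 33.9674 %


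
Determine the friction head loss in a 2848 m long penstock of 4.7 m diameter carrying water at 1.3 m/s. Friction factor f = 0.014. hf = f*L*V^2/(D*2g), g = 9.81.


hf = 0.014 * 2848 * 1.3^2 / (4.7 * 2 * 9.81) = 0.7307 m


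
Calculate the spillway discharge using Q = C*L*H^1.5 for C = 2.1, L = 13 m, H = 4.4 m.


Q = 2.1 * 13 * 4.4^1.5 = 251.9658 m^3/s


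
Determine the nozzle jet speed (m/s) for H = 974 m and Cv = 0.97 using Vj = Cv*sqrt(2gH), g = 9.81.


Vj = 0.97 * sqrt(2*9.81*974) = 134.0913 m/s


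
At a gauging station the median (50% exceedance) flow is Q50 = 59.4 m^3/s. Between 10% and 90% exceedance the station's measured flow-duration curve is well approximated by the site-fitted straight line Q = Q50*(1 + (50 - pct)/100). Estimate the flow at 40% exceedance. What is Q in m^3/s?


Q = 59.4 * (1 + (50 - 40)/100) = 65.3400 m^3/s


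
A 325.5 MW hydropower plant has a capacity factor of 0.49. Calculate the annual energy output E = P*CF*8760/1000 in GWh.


E = 325.5 * 0.49 * 8760 / 1000 = 1397.1762 GWh


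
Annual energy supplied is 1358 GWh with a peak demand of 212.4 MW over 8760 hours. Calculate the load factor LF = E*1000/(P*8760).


LF = 1358 * 1000 / (212.4 * 8760) = 0.7299


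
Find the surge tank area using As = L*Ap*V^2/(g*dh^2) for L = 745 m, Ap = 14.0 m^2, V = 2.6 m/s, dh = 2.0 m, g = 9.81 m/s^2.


As = 745 * 14.0 * 2.6^2 / (9.81 * 2.0^2) = 1796.8094 m^2


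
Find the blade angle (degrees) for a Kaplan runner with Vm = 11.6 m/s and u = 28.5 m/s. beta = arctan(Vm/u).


beta = arctan(11.6 / 28.5) = 22.1472 degrees


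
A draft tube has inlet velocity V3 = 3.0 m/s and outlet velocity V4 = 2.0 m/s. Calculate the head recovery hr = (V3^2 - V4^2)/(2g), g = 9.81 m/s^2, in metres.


hr = (3.0^2 - 2.0^2) / (2*9.81) = 0.2548 m


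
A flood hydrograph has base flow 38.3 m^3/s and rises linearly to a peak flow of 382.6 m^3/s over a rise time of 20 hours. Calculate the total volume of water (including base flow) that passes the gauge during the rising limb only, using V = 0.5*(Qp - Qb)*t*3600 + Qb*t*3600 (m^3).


V = 0.5*(382.6 - 38.3)*20*3600 + 38.3*20*3600 = 1.5152e+07 m^3


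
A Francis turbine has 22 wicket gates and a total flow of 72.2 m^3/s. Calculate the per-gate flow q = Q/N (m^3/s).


q = 72.2 / 22 = 3.2818 m^3/s


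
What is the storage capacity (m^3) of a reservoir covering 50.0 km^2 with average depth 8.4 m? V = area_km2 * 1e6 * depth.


V = 50.0 * 1e6 * 8.4 = 4.2000e+08 m^3


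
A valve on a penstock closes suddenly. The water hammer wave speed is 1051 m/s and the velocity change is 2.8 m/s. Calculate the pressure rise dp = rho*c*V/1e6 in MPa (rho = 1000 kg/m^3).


dp = 1000 * 1051 * 2.8 / 1e6 = 2.9428 MPa


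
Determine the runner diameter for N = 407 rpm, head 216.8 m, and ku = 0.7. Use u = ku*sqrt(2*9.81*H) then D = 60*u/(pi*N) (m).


u = 0.7 * sqrt(2*9.81*216.8) = 45.6538 m/s
D = 60 * 45.6538 / (pi * 407) = 2.1423 m


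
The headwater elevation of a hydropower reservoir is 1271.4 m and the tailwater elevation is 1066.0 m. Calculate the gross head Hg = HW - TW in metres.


Hg = 1271.4 - 1066.0 = 205.4000 m


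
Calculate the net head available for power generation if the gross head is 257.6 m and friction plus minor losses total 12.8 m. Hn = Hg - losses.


Hn = 257.6 - 12.8 = 244.8000 m


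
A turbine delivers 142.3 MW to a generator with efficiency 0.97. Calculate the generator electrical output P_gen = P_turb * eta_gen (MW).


P_gen = 142.3 * 0.97 = 138.0310 MW


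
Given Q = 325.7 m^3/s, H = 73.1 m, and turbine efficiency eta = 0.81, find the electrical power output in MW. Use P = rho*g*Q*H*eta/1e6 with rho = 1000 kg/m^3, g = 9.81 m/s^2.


P = 1000 * 9.81 * 325.7 * 73.1 * 0.81 / 1e6 = 189.1861 MW


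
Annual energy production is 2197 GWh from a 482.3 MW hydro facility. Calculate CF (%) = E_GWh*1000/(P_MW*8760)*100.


CF = 2197 * 1000 / (482.3 * 8760) * 100 = 52.0006 %


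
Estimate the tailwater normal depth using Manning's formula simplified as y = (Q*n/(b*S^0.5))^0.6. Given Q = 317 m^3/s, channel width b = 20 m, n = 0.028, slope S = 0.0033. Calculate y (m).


y = (317 * 0.028 / (20 * 0.0033^0.5))^0.6 = 3.4100 m


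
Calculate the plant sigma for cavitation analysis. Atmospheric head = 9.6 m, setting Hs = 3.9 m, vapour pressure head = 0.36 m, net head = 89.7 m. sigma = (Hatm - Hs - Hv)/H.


sigma = (9.6 - 3.9 - 0.36) / 89.7 = 0.0595


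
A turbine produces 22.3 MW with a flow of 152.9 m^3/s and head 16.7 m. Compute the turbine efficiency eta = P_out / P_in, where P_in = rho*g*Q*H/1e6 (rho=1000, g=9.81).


P_in = 1000 * 9.81 * 152.9 * 16.7 / 1e6 = 25.0491 MW
eta = 22.3 / 25.0491 = 0.8902


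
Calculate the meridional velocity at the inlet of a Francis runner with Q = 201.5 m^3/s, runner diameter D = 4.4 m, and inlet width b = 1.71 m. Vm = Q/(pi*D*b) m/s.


Vm = 201.5 / (pi * 4.4 * 1.71) = 8.5246 m/s


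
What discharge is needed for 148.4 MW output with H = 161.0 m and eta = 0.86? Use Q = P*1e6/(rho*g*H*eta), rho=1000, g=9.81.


Q = 148.4 * 1e6 / (1000 * 9.81 * 161.0 * 0.86) = 109.2548 m^3/s


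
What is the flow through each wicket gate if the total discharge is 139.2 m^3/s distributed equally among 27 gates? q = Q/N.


q = 139.2 / 27 = 5.1556 m^3/s


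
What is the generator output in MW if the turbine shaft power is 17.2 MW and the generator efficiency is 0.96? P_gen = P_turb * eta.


P_gen = 17.2 * 0.96 = 16.5120 MW


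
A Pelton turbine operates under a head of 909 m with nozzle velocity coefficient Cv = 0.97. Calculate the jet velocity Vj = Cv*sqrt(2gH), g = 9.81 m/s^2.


Vj = 0.97 * sqrt(2*9.81*909) = 129.5398 m/s


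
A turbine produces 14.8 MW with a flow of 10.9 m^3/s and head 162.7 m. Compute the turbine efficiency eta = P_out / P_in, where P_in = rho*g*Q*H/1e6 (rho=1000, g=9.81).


P_in = 1000 * 9.81 * 10.9 * 162.7 / 1e6 = 17.3973 MW
eta = 14.8 / 17.3973 = 0.8507


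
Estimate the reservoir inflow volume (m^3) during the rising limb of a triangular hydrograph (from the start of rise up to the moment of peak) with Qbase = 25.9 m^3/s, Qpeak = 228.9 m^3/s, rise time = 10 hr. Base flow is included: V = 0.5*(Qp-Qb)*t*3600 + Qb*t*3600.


V = 0.5*(228.9 - 25.9)*10*3600 + 25.9*10*3600 = 4.5864e+06 m^3


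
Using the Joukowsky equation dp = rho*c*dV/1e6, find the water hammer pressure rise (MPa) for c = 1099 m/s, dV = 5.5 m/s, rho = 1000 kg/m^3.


dp = 1000 * 1099 * 5.5 / 1e6 = 6.0445 MPa


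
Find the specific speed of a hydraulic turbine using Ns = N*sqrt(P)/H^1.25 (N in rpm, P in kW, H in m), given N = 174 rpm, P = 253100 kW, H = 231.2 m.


Ns = 174 * 253100^0.5 / 231.2^1.25 = 97.0981


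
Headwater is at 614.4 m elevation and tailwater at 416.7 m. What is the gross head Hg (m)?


Hg = 614.4 - 416.7 = 197.7000 m


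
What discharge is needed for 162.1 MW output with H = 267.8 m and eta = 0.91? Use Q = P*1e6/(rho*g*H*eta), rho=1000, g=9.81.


Q = 162.1 * 1e6 / (1000 * 9.81 * 267.8 * 0.91) = 67.8051 m^3/s


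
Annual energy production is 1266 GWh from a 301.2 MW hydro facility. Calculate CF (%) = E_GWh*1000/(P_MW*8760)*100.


CF = 1266 * 1000 / (301.2 * 8760) * 100 = 47.9816 %


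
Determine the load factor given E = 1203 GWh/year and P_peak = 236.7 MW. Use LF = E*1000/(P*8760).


LF = 1203 * 1000 / (236.7 * 8760) = 0.5802


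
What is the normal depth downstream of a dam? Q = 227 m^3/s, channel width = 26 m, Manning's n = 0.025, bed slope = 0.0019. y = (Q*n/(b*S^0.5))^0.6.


y = (227 * 0.025 / (26 * 0.0019^0.5))^0.6 = 2.6289 m


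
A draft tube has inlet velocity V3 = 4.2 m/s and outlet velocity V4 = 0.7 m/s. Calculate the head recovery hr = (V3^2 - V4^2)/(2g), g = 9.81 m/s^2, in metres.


hr = (4.2^2 - 0.7^2) / (2*9.81) = 0.8741 m


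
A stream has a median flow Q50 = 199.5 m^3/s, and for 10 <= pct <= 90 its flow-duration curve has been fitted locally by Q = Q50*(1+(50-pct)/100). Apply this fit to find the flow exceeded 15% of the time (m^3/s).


Q = 199.5 * (1 + (50 - 15)/100) = 269.3250 m^3/s


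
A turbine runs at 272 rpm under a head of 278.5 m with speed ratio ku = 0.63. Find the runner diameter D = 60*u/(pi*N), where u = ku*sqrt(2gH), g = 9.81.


u = 0.63 * sqrt(2*9.81*278.5) = 46.5696 m/s
D = 60 * 46.5696 / (pi * 272) = 3.2699 m


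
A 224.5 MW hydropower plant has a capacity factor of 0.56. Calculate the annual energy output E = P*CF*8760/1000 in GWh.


E = 224.5 * 0.56 * 8760 / 1000 = 1101.3072 GWh


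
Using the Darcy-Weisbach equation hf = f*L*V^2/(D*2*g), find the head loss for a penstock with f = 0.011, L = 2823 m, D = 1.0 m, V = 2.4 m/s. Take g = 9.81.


hf = 0.011 * 2823 * 2.4^2 / (1.0 * 2 * 9.81) = 9.1165 m


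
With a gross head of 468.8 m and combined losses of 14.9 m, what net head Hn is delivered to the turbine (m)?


Hn = 468.8 - 14.9 = 453.9000 m


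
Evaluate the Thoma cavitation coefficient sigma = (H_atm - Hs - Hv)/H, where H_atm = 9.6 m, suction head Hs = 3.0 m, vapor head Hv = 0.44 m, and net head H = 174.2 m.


sigma = (9.6 - 3.0 - 0.44) / 174.2 = 0.0354


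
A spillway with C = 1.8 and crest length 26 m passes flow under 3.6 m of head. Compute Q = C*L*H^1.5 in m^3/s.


Q = 1.8 * 26 * 3.6^1.5 = 319.6683 m^3/s


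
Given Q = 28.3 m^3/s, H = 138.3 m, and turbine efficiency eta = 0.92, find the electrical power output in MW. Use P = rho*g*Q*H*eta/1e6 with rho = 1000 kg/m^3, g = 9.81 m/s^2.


P = 1000 * 9.81 * 28.3 * 138.3 * 0.92 / 1e6 = 35.3236 MW


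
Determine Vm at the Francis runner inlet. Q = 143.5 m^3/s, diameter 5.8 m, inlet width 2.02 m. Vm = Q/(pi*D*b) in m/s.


Vm = 143.5 / (pi * 5.8 * 2.02) = 3.8987 m/s


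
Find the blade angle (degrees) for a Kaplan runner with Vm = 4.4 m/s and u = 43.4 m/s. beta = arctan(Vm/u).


beta = arctan(4.4 / 43.4) = 5.7890 degrees


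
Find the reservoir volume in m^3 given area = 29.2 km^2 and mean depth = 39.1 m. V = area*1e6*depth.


V = 29.2 * 1e6 * 39.1 = 1.1417e+09 m^3


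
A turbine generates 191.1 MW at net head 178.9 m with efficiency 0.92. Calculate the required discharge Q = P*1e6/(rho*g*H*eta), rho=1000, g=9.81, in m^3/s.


Q = 191.1 * 1e6 / (1000 * 9.81 * 178.9 * 0.92) = 118.3569 m^3/s


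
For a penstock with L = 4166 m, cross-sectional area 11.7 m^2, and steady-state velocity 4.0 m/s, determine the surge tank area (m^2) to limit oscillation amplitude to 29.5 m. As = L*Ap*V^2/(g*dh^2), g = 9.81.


As = 4166 * 11.7 * 4.0^2 / (9.81 * 29.5^2) = 91.3507 m^2


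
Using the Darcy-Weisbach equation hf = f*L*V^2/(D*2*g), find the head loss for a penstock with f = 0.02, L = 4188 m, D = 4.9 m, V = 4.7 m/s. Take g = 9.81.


hf = 0.02 * 4188 * 4.7^2 / (4.9 * 2 * 9.81) = 19.2459 m


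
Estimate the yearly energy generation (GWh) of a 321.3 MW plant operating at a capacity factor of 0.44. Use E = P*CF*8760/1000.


E = 321.3 * 0.44 * 8760 / 1000 = 1238.4187 GWh


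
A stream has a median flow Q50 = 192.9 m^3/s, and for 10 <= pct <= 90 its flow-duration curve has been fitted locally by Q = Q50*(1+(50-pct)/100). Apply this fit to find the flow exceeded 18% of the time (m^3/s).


Q = 192.9 * (1 + (50 - 18)/100) = 254.6280 m^3/s


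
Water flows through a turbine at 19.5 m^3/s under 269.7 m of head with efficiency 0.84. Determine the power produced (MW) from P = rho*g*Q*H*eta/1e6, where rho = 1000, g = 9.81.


P = 1000 * 9.81 * 19.5 * 269.7 * 0.84 / 1e6 = 43.3375 MW


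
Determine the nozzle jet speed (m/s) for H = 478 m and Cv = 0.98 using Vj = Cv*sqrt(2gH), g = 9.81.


Vj = 0.98 * sqrt(2*9.81*478) = 94.9051 m/s


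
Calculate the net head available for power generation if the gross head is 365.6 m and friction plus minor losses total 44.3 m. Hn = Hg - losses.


Hn = 365.6 - 44.3 = 321.3000 m


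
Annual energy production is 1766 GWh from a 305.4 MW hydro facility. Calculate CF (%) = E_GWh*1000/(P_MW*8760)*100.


CF = 1766 * 1000 / (305.4 * 8760) * 100 = 66.0112 %


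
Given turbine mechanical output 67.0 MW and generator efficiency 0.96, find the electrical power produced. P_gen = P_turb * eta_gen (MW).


P_gen = 67.0 * 0.96 = 64.3200 MW


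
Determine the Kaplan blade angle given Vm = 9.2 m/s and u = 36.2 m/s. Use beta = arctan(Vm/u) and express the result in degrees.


beta = arctan(9.2 / 36.2) = 14.2595 degrees


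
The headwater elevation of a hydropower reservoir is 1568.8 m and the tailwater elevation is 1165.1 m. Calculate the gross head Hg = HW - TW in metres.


Hg = 1568.8 - 1165.1 = 403.7000 m


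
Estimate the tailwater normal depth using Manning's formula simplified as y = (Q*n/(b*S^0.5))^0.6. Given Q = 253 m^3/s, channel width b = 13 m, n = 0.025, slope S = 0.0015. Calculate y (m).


y = (253 * 0.025 / (13 * 0.0015^0.5))^0.6 = 4.5650 m


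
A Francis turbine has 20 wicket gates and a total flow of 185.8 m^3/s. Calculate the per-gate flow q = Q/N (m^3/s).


q = 185.8 / 20 = 9.2900 m^3/s


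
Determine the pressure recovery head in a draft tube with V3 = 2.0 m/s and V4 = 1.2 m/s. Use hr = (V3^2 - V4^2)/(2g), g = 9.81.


hr = (2.0^2 - 1.2^2) / (2*9.81) = 0.1305 m


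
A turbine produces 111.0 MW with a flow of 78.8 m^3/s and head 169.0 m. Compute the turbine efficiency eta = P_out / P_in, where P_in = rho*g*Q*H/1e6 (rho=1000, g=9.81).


P_in = 1000 * 9.81 * 78.8 * 169.0 / 1e6 = 130.6417 MW
eta = 111.0 / 130.6417 = 0.8497


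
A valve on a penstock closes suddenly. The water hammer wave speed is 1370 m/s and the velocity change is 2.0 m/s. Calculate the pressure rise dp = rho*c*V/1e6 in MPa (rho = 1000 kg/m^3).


dp = 1000 * 1370 * 2.0 / 1e6 = 2.7400 MPa


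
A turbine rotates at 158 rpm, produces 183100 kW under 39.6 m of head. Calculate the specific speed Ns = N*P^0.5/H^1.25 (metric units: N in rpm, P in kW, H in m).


Ns = 158 * 183100^0.5 / 39.6^1.25 = 680.5848


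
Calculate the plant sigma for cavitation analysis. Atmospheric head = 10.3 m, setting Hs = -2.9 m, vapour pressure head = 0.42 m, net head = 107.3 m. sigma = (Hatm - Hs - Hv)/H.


sigma = (10.3 - (-2.9) - 0.42) / 107.3 = 0.1191


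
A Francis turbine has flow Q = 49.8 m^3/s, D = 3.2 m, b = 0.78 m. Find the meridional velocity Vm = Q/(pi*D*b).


Vm = 49.8 / (pi * 3.2 * 0.78) = 6.3509 m/s


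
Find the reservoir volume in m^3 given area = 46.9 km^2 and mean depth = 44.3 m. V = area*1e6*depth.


V = 46.9 * 1e6 * 44.3 = 2.0777e+09 m^3


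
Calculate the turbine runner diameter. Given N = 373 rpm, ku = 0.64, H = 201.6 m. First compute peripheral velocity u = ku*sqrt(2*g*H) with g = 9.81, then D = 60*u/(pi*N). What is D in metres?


u = 0.64 * sqrt(2*9.81*201.6) = 40.2508 m/s
D = 60 * 40.2508 / (pi * 373) = 2.0609 m


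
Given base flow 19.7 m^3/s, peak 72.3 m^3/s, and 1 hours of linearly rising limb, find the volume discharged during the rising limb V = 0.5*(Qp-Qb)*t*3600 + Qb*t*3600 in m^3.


V = 0.5*(72.3 - 19.7)*1*3600 + 19.7*1*3600 = 165600.0000 m^3


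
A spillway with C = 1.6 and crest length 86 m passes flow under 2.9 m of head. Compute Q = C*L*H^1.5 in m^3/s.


Q = 1.6 * 86 * 2.9^1.5 = 679.5406 m^3/s


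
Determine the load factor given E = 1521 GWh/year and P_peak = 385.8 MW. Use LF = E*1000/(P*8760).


LF = 1521 * 1000 / (385.8 * 8760) = 0.4501


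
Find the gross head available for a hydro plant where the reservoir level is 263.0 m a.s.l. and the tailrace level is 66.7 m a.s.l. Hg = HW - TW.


Hg = 263.0 - 66.7 = 196.3000 m


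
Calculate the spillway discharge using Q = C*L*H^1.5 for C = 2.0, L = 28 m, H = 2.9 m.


Q = 2.0 * 28 * 2.9^1.5 = 276.5572 m^3/s


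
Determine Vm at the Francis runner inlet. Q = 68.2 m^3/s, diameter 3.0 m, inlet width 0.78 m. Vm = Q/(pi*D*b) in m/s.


Vm = 68.2 / (pi * 3.0 * 0.78) = 9.2772 m/s


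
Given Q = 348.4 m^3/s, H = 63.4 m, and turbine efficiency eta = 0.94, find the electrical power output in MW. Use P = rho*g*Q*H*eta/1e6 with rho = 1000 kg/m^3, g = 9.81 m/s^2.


P = 1000 * 9.81 * 348.4 * 63.4 * 0.94 / 1e6 = 203.6874 MW


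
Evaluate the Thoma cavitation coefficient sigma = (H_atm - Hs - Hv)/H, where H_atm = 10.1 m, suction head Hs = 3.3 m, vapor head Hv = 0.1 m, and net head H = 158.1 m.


sigma = (10.1 - 3.3 - 0.1) / 158.1 = 0.0424


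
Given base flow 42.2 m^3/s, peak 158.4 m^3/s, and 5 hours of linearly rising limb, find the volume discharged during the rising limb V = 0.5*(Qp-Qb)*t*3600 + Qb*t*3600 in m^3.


V = 0.5*(158.4 - 42.2)*5*3600 + 42.2*5*3600 = 1.8054e+06 m^3


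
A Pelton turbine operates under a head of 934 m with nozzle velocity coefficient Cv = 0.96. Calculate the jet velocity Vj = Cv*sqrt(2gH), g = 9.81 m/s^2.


Vj = 0.96 * sqrt(2*9.81*934) = 129.9554 m/s


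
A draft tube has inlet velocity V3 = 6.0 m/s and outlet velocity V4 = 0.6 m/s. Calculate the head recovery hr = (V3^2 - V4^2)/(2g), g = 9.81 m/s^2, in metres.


hr = (6.0^2 - 0.6^2) / (2*9.81) = 1.8165 m


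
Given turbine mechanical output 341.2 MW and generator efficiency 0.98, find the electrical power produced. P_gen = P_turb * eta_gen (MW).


P_gen = 341.2 * 0.98 = 334.3760 MW


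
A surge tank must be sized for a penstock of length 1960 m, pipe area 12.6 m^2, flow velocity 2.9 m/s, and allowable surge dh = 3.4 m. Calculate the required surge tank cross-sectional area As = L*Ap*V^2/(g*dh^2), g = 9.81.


As = 1960 * 12.6 * 2.9^2 / (9.81 * 3.4^2) = 1831.4530 m^2


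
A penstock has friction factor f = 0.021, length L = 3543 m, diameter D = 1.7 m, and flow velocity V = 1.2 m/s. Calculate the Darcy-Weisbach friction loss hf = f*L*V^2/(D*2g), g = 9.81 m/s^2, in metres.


hf = 0.021 * 3543 * 1.2^2 / (1.7 * 2 * 9.81) = 3.2122 m


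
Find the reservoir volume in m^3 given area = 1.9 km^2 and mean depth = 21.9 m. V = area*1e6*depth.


V = 1.9 * 1e6 * 21.9 = 4.1610e+07 m^3


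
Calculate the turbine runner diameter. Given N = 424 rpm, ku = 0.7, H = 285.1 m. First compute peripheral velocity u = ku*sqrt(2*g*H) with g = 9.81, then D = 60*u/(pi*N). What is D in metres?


u = 0.7 * sqrt(2*9.81*285.1) = 52.3536 m/s
D = 60 * 52.3536 / (pi * 424) = 2.3582 m


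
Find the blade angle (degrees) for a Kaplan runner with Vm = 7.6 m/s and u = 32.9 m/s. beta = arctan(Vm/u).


beta = arctan(7.6 / 32.9) = 13.0073 degrees


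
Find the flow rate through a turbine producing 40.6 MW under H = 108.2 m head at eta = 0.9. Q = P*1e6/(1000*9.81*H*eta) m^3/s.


Q = 40.6 * 1e6 / (1000 * 9.81 * 108.2 * 0.9) = 42.4998 m^3/s


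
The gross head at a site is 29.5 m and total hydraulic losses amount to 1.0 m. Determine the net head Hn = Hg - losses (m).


Hn = 29.5 - 1.0 = 28.5000 m


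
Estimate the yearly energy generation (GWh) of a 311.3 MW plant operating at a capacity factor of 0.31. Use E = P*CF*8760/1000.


E = 311.3 * 0.31 * 8760 / 1000 = 845.3663 GWh


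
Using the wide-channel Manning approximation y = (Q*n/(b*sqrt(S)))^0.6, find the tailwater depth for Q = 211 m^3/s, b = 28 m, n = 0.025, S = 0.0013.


y = (211 * 0.025 / (28 * 0.0013^0.5))^0.6 = 2.6968 m


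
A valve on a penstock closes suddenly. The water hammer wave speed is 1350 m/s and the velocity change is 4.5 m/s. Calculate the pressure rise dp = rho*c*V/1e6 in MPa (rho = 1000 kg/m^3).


dp = 1000 * 1350 * 4.5 / 1e6 = 6.0750 MPa


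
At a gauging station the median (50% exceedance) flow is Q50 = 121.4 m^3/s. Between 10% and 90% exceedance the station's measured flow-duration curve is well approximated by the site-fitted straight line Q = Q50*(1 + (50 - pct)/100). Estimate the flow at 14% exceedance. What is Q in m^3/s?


Q = 121.4 * (1 + (50 - 14)/100) = 165.1040 m^3/s


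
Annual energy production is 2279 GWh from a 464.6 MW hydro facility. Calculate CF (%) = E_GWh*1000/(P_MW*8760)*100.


CF = 2279 * 1000 / (464.6 * 8760) * 100 = 55.9965 %


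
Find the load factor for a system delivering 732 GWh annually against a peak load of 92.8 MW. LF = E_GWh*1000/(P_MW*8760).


LF = 732 * 1000 / (92.8 * 8760) = 0.9004


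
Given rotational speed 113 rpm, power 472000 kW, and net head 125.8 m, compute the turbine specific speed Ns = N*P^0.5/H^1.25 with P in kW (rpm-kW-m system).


Ns = 113 * 472000^0.5 / 125.8^1.25 = 184.2675


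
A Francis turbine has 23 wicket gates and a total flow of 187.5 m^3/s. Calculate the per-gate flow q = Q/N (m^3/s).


q = 187.5 / 23 = 8.1522 m^3/s


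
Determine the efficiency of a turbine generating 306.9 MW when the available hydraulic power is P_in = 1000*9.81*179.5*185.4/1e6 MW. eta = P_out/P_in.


P_in = 1000 * 9.81 * 179.5 * 185.4 / 1e6 = 326.4699 MW
eta = 306.9 / 326.4699 = 0.9401


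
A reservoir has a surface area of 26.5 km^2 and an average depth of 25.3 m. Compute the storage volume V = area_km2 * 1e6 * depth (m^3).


V = 26.5 * 1e6 * 25.3 = 6.7045e+08 m^3


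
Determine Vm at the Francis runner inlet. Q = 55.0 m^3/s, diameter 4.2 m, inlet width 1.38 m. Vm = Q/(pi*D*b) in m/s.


Vm = 55.0 / (pi * 4.2 * 1.38) = 3.0205 m/s


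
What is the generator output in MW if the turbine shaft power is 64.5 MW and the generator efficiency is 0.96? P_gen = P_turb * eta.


P_gen = 64.5 * 0.96 = 61.9200 MW


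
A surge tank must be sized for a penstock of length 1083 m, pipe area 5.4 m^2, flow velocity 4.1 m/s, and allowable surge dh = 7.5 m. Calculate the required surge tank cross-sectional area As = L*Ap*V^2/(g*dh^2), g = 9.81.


As = 1083 * 5.4 * 4.1^2 / (9.81 * 7.5^2) = 178.1552 m^2


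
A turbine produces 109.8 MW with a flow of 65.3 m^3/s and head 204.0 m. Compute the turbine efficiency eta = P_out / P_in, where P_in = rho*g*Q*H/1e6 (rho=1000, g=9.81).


P_in = 1000 * 9.81 * 65.3 * 204.0 / 1e6 = 130.6810 MW
eta = 109.8 / 130.6810 = 0.8402


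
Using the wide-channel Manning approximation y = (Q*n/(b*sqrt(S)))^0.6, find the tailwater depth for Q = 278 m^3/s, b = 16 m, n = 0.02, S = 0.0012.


y = (278 * 0.02 / (16 * 0.0012^0.5))^0.6 = 3.9886 m


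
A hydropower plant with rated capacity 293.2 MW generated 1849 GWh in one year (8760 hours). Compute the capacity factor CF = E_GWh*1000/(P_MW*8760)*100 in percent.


CF = 1849 * 1000 / (293.2 * 8760) * 100 = 71.9894 %


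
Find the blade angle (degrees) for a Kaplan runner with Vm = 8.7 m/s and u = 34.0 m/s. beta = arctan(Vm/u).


beta = arctan(8.7 / 34.0) = 14.3530 degrees


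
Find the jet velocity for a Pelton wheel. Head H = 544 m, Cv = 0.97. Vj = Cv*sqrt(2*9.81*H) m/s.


Vj = 0.97 * sqrt(2*9.81*544) = 100.2122 m/s


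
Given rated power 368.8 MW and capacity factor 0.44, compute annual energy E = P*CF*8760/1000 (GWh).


E = 368.8 * 0.44 * 8760 / 1000 = 1421.5027 GWh


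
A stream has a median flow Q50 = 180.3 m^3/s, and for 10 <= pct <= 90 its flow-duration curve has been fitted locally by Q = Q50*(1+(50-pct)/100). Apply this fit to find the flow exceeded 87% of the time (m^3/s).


Q = 180.3 * (1 + (50 - 87)/100) = 113.5890 m^3/s


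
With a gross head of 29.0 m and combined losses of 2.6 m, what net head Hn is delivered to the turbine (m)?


Hn = 29.0 - 2.6 = 26.4000 m


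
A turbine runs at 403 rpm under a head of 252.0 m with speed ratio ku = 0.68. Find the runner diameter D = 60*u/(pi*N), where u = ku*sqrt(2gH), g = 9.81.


u = 0.68 * sqrt(2*9.81*252.0) = 47.8144 m/s
D = 60 * 47.8144 / (pi * 403) = 2.2660 m


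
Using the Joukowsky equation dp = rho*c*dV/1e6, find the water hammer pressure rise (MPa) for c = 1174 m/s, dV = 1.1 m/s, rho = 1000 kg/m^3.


dp = 1000 * 1174 * 1.1 / 1e6 = 1.2914 MPa


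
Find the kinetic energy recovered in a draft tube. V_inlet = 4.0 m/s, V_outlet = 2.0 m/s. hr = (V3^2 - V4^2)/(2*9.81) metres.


hr = (4.0^2 - 2.0^2) / (2*9.81) = 0.6116 m


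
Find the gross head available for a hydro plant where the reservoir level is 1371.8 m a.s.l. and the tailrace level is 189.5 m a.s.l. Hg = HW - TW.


Hg = 1371.8 - 189.5 = 1182.3000 m


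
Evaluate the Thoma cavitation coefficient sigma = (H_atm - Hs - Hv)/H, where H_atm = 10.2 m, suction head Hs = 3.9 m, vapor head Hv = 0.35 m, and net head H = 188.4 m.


sigma = (10.2 - 3.9 - 0.35) / 188.4 = 0.0316


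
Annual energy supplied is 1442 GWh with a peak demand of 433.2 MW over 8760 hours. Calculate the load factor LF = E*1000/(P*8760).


LF = 1442 * 1000 / (433.2 * 8760) = 0.3800


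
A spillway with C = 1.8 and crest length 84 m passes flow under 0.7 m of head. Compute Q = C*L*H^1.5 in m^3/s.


Q = 1.8 * 84 * 0.7^1.5 = 88.5521 m^3/s


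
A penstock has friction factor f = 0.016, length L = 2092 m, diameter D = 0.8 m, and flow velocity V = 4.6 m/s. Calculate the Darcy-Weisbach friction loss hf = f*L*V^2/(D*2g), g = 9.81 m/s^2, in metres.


hf = 0.016 * 2092 * 4.6^2 / (0.8 * 2 * 9.81) = 45.1241 m


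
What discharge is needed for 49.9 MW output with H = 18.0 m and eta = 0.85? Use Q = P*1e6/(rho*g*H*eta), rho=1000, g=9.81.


Q = 49.9 * 1e6 / (1000 * 9.81 * 18.0 * 0.85) = 332.4605 m^3/s


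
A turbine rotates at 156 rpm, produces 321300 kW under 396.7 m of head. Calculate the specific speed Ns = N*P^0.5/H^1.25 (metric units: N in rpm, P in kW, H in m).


Ns = 156 * 321300^0.5 / 396.7^1.25 = 49.9462


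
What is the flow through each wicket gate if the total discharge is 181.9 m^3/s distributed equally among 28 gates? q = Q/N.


q = 181.9 / 28 = 6.4964 m^3/s


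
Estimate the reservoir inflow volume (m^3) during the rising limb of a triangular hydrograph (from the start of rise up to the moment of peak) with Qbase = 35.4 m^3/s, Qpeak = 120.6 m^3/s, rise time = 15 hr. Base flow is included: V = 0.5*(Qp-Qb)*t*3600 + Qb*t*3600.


V = 0.5*(120.6 - 35.4)*15*3600 + 35.4*15*3600 = 4.2120e+06 m^3
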